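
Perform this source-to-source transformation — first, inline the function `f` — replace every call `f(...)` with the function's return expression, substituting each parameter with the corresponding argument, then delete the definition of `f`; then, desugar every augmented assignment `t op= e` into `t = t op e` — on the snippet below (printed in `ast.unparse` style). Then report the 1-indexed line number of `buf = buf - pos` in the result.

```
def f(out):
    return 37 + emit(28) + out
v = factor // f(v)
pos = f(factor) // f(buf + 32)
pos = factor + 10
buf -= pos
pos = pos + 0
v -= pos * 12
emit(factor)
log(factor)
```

4

Transformed code:
v = factor // (37 + emit(28) + v)
pos = (37 + emit(28) + factor) // (37 + emit(28) + (buf + 32))
pos = factor + 10
buf = buf - pos
pos = pos + 0
v = v - pos * 12
emit(factor)
log(factor)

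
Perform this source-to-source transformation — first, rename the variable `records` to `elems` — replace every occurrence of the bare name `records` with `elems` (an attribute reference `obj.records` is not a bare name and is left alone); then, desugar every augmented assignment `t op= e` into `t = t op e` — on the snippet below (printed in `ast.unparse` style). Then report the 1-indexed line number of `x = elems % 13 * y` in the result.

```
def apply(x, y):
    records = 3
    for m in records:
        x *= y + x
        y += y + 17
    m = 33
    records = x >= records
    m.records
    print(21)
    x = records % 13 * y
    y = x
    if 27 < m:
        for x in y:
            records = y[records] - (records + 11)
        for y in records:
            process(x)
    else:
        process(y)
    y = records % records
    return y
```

10

Transformed code:
def apply(x, y):
    elems = 3
    for m in elems:
        x = x * (y + x)
        y = y + (y + 17)
    m = 33
    elems = x >= elems
    m.records
    print(21)
    x = elems % 13 * y
    y = x
    if 27 < m:
        for x in y:
            elems = y[elems] - (elems + 11)
        for y in elems:
            process(x)
    else:
        process(y)
    y = elems % elems
    return y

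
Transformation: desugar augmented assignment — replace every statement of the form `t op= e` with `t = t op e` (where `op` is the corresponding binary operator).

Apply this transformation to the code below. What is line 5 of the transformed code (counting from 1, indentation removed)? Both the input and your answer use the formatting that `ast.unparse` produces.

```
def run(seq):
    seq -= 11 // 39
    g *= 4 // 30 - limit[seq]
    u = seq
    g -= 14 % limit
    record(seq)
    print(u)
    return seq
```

g = g - 14 % limit

Transformed code:
def run(seq):
    seq = seq - 11 // 39
    g = g * (4 // 30 - limit[seq])
    u = seq
    g = g - 14 % limit
    record(seq)
    print(u)
    return seq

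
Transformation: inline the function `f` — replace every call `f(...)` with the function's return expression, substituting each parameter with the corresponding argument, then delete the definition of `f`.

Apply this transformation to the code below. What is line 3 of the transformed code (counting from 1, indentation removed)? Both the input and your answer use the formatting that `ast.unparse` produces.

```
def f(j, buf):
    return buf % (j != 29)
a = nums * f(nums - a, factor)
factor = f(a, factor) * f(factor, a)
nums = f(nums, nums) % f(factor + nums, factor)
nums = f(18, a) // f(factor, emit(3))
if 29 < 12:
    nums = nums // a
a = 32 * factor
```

Transformed code:
a = nums * (factor % (nums - a != 29))
factor = factor % (a != 29) * (a % (factor != 29))
nums = nums % (nums != 29) % (factor % (factor + nums != 29))
nums = a % (18 != 29) // (emit(3) % (factor != 29))
if 29 < 12:
    nums = nums // a
a = 32 * factor

nums = nums % (nums != 29) % (factor % (factor + nums != 29))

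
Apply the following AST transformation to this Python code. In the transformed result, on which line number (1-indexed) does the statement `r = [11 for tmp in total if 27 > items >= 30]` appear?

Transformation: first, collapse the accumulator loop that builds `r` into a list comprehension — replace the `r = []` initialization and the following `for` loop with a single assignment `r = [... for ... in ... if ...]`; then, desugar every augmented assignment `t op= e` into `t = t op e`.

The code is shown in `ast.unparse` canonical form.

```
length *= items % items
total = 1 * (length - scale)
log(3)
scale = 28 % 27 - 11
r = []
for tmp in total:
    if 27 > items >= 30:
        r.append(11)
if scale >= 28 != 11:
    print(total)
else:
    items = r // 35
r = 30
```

5

Transformed code:
length = length * (items % items)
total = 1 * (length - scale)
log(3)
scale = 28 % 27 - 11
r = [11 for tmp in total if 27 > items >= 30]
if scale >= 28 != 11:
    print(total)
else:
    items = r // 35
r = 30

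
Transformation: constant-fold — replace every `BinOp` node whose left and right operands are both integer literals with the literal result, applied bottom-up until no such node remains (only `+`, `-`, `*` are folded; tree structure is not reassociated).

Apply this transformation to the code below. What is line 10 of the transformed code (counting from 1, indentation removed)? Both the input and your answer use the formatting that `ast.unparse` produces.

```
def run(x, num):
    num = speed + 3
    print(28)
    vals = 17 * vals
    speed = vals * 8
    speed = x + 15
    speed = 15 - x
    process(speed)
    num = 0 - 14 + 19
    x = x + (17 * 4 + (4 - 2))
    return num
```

Transformed code:
def run(x, num):
    num = speed + 3
    print(28)
    vals = 17 * vals
    speed = vals * 8
    speed = x + 15
    speed = 15 - x
    process(speed)
    num = 5
    x = x + 70
    return num

x = x + 70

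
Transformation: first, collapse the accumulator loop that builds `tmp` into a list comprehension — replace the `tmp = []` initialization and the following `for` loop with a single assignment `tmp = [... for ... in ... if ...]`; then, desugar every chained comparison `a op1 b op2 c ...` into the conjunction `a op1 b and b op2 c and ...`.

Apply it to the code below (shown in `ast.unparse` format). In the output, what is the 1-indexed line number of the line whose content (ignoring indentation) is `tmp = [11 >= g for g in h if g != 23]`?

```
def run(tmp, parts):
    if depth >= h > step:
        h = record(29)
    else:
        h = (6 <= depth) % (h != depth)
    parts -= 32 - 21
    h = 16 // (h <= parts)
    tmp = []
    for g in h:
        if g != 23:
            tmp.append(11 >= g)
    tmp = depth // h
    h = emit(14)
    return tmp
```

Transformed code:
def run(tmp, parts):
    if depth >= h and h > step:
        h = record(29)
    else:
        h = (6 <= depth) % (h != depth)
    parts -= 32 - 21
    h = 16 // (h <= parts)
    tmp = [11 >= g for g in h if g != 23]
    tmp = depth // h
    h = emit(14)
    return tmp

8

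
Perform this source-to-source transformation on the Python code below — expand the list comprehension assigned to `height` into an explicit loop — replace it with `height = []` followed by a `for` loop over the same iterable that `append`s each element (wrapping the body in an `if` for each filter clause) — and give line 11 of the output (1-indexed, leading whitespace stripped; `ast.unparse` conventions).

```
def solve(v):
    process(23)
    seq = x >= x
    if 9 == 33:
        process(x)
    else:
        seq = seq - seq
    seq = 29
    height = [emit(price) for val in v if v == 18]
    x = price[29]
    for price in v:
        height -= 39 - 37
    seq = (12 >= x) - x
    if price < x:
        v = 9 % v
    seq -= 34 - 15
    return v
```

if v == 18:

Transformed code:
def solve(v):
    process(23)
    seq = x >= x
    if 9 == 33:
        process(x)
    else:
        seq = seq - seq
    seq = 29
    height = []
    for val in v:
        if v == 18:
            height.append(emit(price))
    x = price[29]
    for price in v:
        height -= 39 - 37
    seq = (12 >= x) - x
    if price < x:
        v = 9 % v
    seq -= 34 - 15
    return v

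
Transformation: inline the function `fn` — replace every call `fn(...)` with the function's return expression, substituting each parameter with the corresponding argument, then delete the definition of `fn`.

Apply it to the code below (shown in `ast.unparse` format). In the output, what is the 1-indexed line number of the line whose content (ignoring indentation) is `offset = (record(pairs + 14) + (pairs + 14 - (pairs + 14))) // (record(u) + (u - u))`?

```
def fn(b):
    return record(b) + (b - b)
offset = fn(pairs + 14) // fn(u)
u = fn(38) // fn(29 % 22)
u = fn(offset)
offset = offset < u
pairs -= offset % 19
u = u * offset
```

1

Transformed code:
offset = (record(pairs + 14) + (pairs + 14 - (pairs + 14))) // (record(u) + (u - u))
u = (record(38) + (38 - 38)) // (record(29 % 22) + (29 % 22 - 29 % 22))
u = record(offset) + (offset - offset)
offset = offset < u
pairs -= offset % 19
u = u * offset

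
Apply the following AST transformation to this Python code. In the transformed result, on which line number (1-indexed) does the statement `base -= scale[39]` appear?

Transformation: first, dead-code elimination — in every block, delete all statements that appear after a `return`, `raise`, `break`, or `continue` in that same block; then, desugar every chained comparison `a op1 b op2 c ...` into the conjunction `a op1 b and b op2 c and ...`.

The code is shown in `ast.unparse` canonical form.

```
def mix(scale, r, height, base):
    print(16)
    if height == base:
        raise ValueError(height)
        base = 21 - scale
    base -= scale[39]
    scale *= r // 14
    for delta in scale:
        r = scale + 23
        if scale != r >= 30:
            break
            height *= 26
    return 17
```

5

Transformed code:
def mix(scale, r, height, base):
    print(16)
    if height == base:
        raise ValueError(height)
    base -= scale[39]
    scale *= r // 14
    for delta in scale:
        r = scale + 23
        if scale != r and r >= 30:
            break
    return 17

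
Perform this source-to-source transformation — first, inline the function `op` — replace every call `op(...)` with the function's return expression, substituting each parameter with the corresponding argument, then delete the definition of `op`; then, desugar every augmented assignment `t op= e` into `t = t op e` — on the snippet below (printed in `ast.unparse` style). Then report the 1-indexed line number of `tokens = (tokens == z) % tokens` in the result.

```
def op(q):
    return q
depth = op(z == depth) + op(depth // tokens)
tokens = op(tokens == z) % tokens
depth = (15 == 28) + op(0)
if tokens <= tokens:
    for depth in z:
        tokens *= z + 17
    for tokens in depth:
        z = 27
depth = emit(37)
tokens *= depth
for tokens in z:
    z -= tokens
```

2

Transformed code:
depth = (z == depth) + depth // tokens
tokens = (tokens == z) % tokens
depth = (15 == 28) + 0
if tokens <= tokens:
    for depth in z:
        tokens = tokens * (z + 17)
    for tokens in depth:
        z = 27
depth = emit(37)
tokens = tokens * depth
for tokens in z:
    z = z - tokens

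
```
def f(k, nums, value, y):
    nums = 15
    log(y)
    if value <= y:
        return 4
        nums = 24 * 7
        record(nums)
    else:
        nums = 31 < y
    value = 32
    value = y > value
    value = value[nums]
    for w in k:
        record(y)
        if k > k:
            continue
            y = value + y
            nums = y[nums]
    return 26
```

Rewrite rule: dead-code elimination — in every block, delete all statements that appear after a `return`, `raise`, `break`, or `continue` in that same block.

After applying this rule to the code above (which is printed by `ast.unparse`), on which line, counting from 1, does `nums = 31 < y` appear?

7

Transformed code:
def f(k, nums, value, y):
    nums = 15
    log(y)
    if value <= y:
        return 4
    else:
        nums = 31 < y
    value = 32
    value = y > value
    value = value[nums]
    for w in k:
        record(y)
        if k > k:
            continue
    return 26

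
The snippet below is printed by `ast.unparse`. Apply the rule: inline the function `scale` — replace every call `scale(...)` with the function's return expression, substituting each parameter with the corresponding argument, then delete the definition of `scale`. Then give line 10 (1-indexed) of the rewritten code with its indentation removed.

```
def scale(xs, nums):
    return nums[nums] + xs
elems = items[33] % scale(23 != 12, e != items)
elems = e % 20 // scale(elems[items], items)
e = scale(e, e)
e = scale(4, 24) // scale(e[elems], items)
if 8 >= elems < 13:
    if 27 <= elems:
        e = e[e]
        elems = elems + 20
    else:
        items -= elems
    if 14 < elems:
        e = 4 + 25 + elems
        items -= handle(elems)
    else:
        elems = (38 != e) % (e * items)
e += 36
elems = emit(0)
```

Transformed code:
elems = items[33] % ((e != items)[e != items] + (23 != 12))
elems = e % 20 // (items[items] + elems[items])
e = e[e] + e
e = (24[24] + 4) // (items[items] + e[elems])
if 8 >= elems < 13:
    if 27 <= elems:
        e = e[e]
        elems = elems + 20
    else:
        items -= elems
    if 14 < elems:
        e = 4 + 25 + elems
        items -= handle(elems)
    else:
        elems = (38 != e) % (e * items)
e += 36
elems = emit(0)

items -= elems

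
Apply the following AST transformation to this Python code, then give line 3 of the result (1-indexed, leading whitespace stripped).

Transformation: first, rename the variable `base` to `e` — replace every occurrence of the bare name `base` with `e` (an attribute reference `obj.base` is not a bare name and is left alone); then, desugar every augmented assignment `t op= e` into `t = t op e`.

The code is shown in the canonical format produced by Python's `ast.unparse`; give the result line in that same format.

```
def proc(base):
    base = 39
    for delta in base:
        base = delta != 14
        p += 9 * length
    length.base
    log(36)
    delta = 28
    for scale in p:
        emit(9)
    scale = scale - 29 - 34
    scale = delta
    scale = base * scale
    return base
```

for delta in e:

Transformed code:
def proc(e):
    e = 39
    for delta in e:
        e = delta != 14
        p = p + 9 * length
    length.base
    log(36)
    delta = 28
    for scale in p:
        emit(9)
    scale = scale - 29 - 34
    scale = delta
    scale = e * scale
    return e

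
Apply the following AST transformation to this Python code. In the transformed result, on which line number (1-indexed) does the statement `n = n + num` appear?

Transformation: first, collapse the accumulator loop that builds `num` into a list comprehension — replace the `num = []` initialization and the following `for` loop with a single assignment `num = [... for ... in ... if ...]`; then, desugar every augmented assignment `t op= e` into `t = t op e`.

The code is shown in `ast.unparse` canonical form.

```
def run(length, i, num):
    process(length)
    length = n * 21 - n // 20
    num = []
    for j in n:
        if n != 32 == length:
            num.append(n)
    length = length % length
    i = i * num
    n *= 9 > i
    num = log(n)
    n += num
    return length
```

9

Transformed code:
def run(length, i, num):
    process(length)
    length = n * 21 - n // 20
    num = [n for j in n if n != 32 == length]
    length = length % length
    i = i * num
    n = n * (9 > i)
    num = log(n)
    n = n + num
    return length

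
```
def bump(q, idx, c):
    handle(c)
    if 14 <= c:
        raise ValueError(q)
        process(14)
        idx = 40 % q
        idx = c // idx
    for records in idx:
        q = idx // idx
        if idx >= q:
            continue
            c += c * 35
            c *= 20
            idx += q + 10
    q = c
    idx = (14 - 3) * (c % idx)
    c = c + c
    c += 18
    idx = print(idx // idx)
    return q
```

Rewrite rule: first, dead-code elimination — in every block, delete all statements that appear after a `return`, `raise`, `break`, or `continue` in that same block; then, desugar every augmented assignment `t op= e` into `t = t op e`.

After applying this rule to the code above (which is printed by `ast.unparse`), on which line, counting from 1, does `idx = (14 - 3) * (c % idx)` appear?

10

Transformed code:
def bump(q, idx, c):
    handle(c)
    if 14 <= c:
        raise ValueError(q)
    for records in idx:
        q = idx // idx
        if idx >= q:
            continue
    q = c
    idx = (14 - 3) * (c % idx)
    c = c + c
    c = c + 18
    idx = print(idx // idx)
    return q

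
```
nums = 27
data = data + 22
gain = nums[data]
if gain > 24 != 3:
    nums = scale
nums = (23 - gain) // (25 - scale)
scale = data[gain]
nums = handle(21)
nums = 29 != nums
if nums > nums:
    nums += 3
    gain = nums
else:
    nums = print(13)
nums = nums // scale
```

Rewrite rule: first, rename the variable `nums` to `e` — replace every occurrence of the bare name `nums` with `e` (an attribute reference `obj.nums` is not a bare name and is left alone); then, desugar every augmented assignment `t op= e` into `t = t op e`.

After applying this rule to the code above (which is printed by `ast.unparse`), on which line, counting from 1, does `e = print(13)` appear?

14

Transformed code:
e = 27
data = data + 22
gain = e[data]
if gain > 24 != 3:
    e = scale
e = (23 - gain) // (25 - scale)
scale = data[gain]
e = handle(21)
e = 29 != e
if e > e:
    e = e + 3
    gain = e
else:
    e = print(13)
e = e // scale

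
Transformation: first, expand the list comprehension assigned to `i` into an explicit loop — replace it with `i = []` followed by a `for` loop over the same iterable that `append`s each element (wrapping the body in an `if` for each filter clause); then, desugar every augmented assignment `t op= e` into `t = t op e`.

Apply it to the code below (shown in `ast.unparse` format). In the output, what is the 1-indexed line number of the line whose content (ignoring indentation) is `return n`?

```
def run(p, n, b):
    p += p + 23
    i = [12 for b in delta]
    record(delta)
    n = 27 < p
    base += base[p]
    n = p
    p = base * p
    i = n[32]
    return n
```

12

Transformed code:
def run(p, n, b):
    p = p + (p + 23)
    i = []
    for b in delta:
        i.append(12)
    record(delta)
    n = 27 < p
    base = base + base[p]
    n = p
    p = base * p
    i = n[32]
    return n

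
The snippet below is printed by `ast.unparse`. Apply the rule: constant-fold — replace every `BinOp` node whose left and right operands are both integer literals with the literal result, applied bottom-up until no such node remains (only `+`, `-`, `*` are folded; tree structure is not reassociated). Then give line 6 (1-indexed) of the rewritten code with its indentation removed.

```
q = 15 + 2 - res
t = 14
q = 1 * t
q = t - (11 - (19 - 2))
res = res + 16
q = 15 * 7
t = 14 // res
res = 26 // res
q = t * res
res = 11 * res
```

Transformed code:
q = 17 - res
t = 14
q = 1 * t
q = t - -6
res = res + 16
q = 105
t = 14 // res
res = 26 // res
q = t * res
res = 11 * res

q = 105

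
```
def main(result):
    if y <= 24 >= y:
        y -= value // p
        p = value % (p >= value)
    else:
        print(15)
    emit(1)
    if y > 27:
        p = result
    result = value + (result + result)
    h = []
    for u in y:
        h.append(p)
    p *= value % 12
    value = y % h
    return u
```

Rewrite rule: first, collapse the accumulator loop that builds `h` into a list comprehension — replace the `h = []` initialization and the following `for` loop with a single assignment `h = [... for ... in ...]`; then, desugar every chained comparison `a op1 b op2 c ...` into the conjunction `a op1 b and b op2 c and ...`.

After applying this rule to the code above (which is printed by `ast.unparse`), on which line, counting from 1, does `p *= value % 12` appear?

12

Transformed code:
def main(result):
    if y <= 24 and 24 >= y:
        y -= value // p
        p = value % (p >= value)
    else:
        print(15)
    emit(1)
    if y > 27:
        p = result
    result = value + (result + result)
    h = [p for u in y]
    p *= value % 12
    value = y % h
    return u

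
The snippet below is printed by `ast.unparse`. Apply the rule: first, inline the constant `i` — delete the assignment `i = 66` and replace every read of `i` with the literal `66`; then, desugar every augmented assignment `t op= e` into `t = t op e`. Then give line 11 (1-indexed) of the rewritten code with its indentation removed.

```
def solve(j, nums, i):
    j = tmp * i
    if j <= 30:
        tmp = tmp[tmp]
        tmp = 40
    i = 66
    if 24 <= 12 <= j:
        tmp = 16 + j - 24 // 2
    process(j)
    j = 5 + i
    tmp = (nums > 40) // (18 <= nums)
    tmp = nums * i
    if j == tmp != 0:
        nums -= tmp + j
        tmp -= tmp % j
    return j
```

tmp = nums * 66

Transformed code:
def solve(j, nums, i):
    j = tmp * 66
    if j <= 30:
        tmp = tmp[tmp]
        tmp = 40
    if 24 <= 12 <= j:
        tmp = 16 + j - 24 // 2
    process(j)
    j = 5 + 66
    tmp = (nums > 40) // (18 <= nums)
    tmp = nums * 66
    if j == tmp != 0:
        nums = nums - (tmp + j)
        tmp = tmp - tmp % j
    return j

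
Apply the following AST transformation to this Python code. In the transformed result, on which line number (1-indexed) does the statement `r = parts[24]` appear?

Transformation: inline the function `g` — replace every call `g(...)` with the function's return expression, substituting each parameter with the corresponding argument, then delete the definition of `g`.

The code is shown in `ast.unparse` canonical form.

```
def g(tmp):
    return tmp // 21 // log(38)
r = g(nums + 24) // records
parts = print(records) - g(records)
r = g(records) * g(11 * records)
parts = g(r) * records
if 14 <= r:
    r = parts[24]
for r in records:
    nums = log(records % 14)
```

Transformed code:
r = (nums + 24) // 21 // log(38) // records
parts = print(records) - records // 21 // log(38)
r = records // 21 // log(38) * (11 * records // 21 // log(38))
parts = r // 21 // log(38) * records
if 14 <= r:
    r = parts[24]
for r in records:
    nums = log(records % 14)

6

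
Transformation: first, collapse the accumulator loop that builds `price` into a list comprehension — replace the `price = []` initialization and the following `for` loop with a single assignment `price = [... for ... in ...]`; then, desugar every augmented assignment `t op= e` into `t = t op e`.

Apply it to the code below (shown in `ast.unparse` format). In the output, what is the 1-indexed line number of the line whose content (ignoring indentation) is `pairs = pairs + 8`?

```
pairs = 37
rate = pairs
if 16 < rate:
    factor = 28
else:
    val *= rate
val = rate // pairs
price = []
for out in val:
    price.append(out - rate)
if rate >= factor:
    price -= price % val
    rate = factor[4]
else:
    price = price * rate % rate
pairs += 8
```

Transformed code:
pairs = 37
rate = pairs
if 16 < rate:
    factor = 28
else:
    val = val * rate
val = rate // pairs
price = [out - rate for out in val]
if rate >= factor:
    price = price - price % val
    rate = factor[4]
else:
    price = price * rate % rate
pairs = pairs + 8

14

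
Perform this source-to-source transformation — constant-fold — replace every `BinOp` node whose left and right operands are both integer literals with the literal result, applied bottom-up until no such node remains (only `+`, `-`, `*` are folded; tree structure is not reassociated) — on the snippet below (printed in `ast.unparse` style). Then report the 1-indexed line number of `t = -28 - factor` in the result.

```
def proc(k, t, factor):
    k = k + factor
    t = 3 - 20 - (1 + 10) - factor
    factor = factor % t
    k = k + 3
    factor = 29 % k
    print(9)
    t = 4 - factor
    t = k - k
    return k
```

Transformed code:
def proc(k, t, factor):
    k = k + factor
    t = -28 - factor
    factor = factor % t
    k = k + 3
    factor = 29 % k
    print(9)
    t = 4 - factor
    t = k - k
    return k

3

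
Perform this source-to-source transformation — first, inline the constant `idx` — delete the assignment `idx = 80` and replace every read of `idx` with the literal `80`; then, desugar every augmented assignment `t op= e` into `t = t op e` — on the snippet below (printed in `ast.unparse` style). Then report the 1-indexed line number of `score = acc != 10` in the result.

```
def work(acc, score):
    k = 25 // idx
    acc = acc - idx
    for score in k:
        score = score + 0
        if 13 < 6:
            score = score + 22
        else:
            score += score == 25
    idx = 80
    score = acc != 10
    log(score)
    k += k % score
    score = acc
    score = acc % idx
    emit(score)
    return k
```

Transformed code:
def work(acc, score):
    k = 25 // 80
    acc = acc - 80
    for score in k:
        score = score + 0
        if 13 < 6:
            score = score + 22
        else:
            score = score + (score == 25)
    score = acc != 10
    log(score)
    k = k + k % score
    score = acc
    score = acc % 80
    emit(score)
    return k

10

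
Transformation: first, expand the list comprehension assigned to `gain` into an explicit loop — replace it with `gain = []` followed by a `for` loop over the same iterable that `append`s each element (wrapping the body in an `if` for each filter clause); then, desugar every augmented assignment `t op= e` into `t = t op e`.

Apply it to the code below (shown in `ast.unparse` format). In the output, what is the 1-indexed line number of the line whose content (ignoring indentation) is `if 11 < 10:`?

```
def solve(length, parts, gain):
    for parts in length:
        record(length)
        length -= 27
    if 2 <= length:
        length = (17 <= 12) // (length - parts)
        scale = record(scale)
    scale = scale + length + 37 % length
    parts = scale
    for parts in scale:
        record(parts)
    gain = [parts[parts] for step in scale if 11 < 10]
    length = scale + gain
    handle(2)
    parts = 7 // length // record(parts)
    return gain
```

Transformed code:
def solve(length, parts, gain):
    for parts in length:
        record(length)
        length = length - 27
    if 2 <= length:
        length = (17 <= 12) // (length - parts)
        scale = record(scale)
    scale = scale + length + 37 % length
    parts = scale
    for parts in scale:
        record(parts)
    gain = []
    for step in scale:
        if 11 < 10:
            gain.append(parts[parts])
    length = scale + gain
    handle(2)
    parts = 7 // length // record(parts)
    return gain

14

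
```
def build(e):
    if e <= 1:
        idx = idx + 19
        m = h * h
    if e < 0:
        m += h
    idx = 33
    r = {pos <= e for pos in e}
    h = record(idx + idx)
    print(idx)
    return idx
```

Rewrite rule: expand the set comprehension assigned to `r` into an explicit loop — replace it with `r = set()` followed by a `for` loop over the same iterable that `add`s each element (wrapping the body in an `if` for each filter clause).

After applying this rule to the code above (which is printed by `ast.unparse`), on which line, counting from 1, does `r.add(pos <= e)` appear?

Transformed code:
def build(e):
    if e <= 1:
        idx = idx + 19
        m = h * h
    if e < 0:
        m += h
    idx = 33
    r = set()
    for pos in e:
        r.add(pos <= e)
    h = record(idx + idx)
    print(idx)
    return idx

10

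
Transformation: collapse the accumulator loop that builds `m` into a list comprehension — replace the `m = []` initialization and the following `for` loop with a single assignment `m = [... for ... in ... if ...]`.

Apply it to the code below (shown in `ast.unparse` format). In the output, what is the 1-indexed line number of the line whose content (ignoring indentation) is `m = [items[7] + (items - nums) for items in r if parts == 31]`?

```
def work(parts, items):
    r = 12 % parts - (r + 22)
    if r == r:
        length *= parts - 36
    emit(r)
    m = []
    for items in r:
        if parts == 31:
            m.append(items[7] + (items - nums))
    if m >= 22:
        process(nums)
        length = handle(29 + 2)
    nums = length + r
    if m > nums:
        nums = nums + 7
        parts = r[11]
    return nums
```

Transformed code:
def work(parts, items):
    r = 12 % parts - (r + 22)
    if r == r:
        length *= parts - 36
    emit(r)
    m = [items[7] + (items - nums) for items in r if parts == 31]
    if m >= 22:
        process(nums)
        length = handle(29 + 2)
    nums = length + r
    if m > nums:
        nums = nums + 7
        parts = r[11]
    return nums

6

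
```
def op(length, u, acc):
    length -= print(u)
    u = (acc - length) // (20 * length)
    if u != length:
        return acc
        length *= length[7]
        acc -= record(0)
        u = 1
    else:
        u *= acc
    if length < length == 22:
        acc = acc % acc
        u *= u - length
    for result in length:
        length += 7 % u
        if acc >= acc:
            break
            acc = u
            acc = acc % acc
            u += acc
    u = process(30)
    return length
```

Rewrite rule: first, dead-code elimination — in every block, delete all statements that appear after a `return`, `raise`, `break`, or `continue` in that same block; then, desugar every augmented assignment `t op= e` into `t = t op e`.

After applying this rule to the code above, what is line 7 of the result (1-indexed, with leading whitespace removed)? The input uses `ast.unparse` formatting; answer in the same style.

u = u * acc

Transformed code:
def op(length, u, acc):
    length = length - print(u)
    u = (acc - length) // (20 * length)
    if u != length:
        return acc
    else:
        u = u * acc
    if length < length == 22:
        acc = acc % acc
        u = u * (u - length)
    for result in length:
        length = length + 7 % u
        if acc >= acc:
            break
    u = process(30)
    return length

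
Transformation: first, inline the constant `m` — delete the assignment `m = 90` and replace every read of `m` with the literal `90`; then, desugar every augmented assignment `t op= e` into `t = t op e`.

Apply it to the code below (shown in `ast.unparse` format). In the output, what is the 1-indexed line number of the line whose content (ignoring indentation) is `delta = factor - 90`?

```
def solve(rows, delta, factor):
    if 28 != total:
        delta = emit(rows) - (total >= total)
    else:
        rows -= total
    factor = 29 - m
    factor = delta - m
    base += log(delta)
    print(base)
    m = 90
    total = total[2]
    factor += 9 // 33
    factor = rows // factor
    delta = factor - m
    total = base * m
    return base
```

13

Transformed code:
def solve(rows, delta, factor):
    if 28 != total:
        delta = emit(rows) - (total >= total)
    else:
        rows = rows - total
    factor = 29 - 90
    factor = delta - 90
    base = base + log(delta)
    print(base)
    total = total[2]
    factor = factor + 9 // 33
    factor = rows // factor
    delta = factor - 90
    total = base * 90
    return base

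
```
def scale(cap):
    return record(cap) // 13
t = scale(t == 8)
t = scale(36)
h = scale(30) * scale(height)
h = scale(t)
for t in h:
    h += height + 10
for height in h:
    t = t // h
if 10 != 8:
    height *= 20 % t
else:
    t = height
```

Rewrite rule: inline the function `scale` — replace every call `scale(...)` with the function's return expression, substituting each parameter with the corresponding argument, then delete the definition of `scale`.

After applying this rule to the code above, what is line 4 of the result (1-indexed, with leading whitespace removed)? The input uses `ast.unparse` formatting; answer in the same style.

h = record(t) // 13

Transformed code:
t = record(t == 8) // 13
t = record(36) // 13
h = record(30) // 13 * (record(height) // 13)
h = record(t) // 13
for t in h:
    h += height + 10
for height in h:
    t = t // h
if 10 != 8:
    height *= 20 % t
else:
    t = height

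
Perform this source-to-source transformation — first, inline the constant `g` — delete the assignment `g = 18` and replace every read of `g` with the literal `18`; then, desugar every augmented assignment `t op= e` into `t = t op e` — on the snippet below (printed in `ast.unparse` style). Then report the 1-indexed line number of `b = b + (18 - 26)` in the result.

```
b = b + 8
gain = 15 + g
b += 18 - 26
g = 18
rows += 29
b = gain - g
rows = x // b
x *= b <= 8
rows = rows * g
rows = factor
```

Transformed code:
b = b + 8
gain = 15 + 18
b = b + (18 - 26)
rows = rows + 29
b = gain - 18
rows = x // b
x = x * (b <= 8)
rows = rows * 18
rows = factor

3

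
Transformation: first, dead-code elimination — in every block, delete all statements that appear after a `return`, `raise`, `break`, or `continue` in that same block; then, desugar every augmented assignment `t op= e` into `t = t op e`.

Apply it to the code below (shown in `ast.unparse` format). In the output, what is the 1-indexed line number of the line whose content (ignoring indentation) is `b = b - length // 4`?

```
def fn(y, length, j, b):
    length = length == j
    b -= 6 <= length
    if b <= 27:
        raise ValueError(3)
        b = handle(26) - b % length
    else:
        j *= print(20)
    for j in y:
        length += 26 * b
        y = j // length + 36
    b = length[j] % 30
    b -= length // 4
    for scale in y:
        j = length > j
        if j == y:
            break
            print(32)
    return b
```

12

Transformed code:
def fn(y, length, j, b):
    length = length == j
    b = b - (6 <= length)
    if b <= 27:
        raise ValueError(3)
    else:
        j = j * print(20)
    for j in y:
        length = length + 26 * b
        y = j // length + 36
    b = length[j] % 30
    b = b - length // 4
    for scale in y:
        j = length > j
        if j == y:
            break
    return b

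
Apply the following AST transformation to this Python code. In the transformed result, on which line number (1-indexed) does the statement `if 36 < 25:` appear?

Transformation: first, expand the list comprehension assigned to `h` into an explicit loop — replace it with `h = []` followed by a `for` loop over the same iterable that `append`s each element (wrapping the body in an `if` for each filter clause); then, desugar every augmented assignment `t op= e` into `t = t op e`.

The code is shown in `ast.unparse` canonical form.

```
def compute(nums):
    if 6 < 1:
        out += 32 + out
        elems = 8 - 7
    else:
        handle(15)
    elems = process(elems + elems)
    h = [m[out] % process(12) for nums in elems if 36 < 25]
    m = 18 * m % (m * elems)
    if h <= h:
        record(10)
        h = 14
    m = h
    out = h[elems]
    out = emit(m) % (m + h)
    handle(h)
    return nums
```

10

Transformed code:
def compute(nums):
    if 6 < 1:
        out = out + (32 + out)
        elems = 8 - 7
    else:
        handle(15)
    elems = process(elems + elems)
    h = []
    for nums in elems:
        if 36 < 25:
            h.append(m[out] % process(12))
    m = 18 * m % (m * elems)
    if h <= h:
        record(10)
        h = 14
    m = h
    out = h[elems]
    out = emit(m) % (m + h)
    handle(h)
    return nums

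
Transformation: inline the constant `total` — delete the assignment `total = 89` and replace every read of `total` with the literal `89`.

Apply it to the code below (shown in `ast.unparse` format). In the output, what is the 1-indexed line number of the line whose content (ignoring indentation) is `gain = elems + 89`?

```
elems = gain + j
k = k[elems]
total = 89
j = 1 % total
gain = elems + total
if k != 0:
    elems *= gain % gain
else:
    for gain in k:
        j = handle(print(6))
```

Transformed code:
elems = gain + j
k = k[elems]
j = 1 % 89
gain = elems + 89
if k != 0:
    elems *= gain % gain
else:
    for gain in k:
        j = handle(print(6))

4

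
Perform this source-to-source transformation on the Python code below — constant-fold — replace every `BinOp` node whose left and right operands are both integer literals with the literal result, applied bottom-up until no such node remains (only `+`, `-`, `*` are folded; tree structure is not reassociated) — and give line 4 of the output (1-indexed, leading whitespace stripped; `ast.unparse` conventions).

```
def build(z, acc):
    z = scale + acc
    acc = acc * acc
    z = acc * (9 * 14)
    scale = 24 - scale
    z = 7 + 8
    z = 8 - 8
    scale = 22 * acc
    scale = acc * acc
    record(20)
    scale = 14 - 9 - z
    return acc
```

z = acc * 126

Transformed code:
def build(z, acc):
    z = scale + acc
    acc = acc * acc
    z = acc * 126
    scale = 24 - scale
    z = 15
    z = 0
    scale = 22 * acc
    scale = acc * acc
    record(20)
    scale = 5 - z
    return acc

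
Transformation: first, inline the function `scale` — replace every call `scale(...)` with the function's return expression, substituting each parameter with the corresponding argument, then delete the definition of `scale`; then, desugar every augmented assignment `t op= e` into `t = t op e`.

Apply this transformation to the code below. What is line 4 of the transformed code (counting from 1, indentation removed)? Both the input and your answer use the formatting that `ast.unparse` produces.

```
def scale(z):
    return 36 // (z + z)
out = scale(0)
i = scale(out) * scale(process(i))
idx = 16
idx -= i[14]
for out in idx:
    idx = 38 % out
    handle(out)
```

Transformed code:
out = 36 // (0 + 0)
i = 36 // (out + out) * (36 // (process(i) + process(i)))
idx = 16
idx = idx - i[14]
for out in idx:
    idx = 38 % out
    handle(out)

idx = idx - i[14]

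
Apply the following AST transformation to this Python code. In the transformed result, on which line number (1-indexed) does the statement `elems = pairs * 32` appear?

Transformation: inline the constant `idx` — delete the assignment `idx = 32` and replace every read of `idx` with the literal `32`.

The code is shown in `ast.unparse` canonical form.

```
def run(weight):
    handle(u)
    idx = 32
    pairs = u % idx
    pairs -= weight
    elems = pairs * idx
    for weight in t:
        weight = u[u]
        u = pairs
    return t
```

5

Transformed code:
def run(weight):
    handle(u)
    pairs = u % 32
    pairs -= weight
    elems = pairs * 32
    for weight in t:
        weight = u[u]
        u = pairs
    return t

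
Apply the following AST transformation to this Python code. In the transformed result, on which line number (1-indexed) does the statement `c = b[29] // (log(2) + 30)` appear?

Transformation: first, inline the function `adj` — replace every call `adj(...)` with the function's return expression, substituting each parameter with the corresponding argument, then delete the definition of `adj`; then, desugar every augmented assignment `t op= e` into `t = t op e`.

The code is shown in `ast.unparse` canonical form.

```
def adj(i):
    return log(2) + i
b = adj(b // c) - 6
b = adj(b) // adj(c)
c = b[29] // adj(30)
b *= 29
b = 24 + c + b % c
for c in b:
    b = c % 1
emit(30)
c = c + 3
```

Transformed code:
b = log(2) + b // c - 6
b = (log(2) + b) // (log(2) + c)
c = b[29] // (log(2) + 30)
b = b * 29
b = 24 + c + b % c
for c in b:
    b = c % 1
emit(30)
c = c + 3

3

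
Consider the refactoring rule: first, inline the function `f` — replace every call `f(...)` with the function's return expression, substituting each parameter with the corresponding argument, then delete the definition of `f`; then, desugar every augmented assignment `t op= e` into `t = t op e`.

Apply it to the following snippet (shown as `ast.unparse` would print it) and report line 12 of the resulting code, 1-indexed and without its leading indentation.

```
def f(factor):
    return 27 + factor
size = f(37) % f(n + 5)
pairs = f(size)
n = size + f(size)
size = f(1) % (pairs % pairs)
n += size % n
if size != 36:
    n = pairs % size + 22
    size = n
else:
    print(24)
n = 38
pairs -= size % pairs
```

pairs = pairs - size % pairs

Transformed code:
size = (27 + 37) % (27 + (n + 5))
pairs = 27 + size
n = size + (27 + size)
size = (27 + 1) % (pairs % pairs)
n = n + size % n
if size != 36:
    n = pairs % size + 22
    size = n
else:
    print(24)
n = 38
pairs = pairs - size % pairs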